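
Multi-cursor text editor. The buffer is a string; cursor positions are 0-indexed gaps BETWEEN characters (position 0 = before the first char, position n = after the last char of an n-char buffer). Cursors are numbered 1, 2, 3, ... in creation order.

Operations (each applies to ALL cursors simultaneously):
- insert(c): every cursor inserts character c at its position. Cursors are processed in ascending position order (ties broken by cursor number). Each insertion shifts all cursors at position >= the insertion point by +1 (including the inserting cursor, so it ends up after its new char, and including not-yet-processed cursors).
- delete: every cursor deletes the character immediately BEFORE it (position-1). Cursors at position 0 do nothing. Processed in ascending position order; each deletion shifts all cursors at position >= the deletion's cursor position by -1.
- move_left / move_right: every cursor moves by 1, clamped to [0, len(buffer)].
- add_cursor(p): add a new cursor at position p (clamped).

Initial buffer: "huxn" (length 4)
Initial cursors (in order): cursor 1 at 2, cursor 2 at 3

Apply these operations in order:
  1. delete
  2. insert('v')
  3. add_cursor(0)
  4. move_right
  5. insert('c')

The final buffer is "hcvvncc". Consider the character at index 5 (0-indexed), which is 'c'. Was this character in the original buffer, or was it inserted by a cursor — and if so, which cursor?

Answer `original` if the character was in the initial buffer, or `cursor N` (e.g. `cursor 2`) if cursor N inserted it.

After op 1 (delete): buffer="hn" (len 2), cursors c1@1 c2@1, authorship ..
After op 2 (insert('v')): buffer="hvvn" (len 4), cursors c1@3 c2@3, authorship .12.
After op 3 (add_cursor(0)): buffer="hvvn" (len 4), cursors c3@0 c1@3 c2@3, authorship .12.
After op 4 (move_right): buffer="hvvn" (len 4), cursors c3@1 c1@4 c2@4, authorship .12.
After op 5 (insert('c')): buffer="hcvvncc" (len 7), cursors c3@2 c1@7 c2@7, authorship .312.12
Authorship (.=original, N=cursor N): . 3 1 2 . 1 2
Index 5: author = 1

Answer: cursor 1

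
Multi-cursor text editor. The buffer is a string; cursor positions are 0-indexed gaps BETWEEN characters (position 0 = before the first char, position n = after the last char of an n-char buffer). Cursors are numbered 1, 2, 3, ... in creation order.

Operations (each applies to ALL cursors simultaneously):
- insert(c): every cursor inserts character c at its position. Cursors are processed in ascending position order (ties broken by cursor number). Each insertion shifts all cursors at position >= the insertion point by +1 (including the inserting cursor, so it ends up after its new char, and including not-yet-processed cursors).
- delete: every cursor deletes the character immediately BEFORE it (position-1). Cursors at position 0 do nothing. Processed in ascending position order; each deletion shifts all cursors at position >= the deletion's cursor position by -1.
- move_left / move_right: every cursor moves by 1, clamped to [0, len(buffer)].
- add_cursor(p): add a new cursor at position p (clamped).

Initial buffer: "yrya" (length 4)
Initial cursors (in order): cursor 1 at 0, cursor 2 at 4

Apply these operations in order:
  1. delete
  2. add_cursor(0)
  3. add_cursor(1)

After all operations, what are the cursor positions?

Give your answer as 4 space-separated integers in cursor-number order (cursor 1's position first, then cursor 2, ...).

After op 1 (delete): buffer="yry" (len 3), cursors c1@0 c2@3, authorship ...
After op 2 (add_cursor(0)): buffer="yry" (len 3), cursors c1@0 c3@0 c2@3, authorship ...
After op 3 (add_cursor(1)): buffer="yry" (len 3), cursors c1@0 c3@0 c4@1 c2@3, authorship ...

Answer: 0 3 0 1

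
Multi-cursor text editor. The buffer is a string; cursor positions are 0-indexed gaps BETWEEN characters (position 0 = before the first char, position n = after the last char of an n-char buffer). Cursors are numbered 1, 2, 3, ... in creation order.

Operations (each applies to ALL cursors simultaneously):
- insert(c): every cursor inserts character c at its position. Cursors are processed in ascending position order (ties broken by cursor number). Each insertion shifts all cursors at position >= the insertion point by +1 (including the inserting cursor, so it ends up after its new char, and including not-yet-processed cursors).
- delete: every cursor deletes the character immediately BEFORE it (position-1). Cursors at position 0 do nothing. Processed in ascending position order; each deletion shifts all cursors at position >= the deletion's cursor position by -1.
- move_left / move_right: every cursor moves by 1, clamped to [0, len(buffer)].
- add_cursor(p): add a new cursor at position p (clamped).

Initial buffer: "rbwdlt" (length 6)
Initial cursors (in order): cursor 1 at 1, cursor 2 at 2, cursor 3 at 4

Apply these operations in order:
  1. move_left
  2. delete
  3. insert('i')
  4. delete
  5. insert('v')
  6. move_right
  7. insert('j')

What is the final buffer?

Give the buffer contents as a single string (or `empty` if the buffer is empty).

Answer: vvbjjvdjlt

Derivation:
After op 1 (move_left): buffer="rbwdlt" (len 6), cursors c1@0 c2@1 c3@3, authorship ......
After op 2 (delete): buffer="bdlt" (len 4), cursors c1@0 c2@0 c3@1, authorship ....
After op 3 (insert('i')): buffer="iibidlt" (len 7), cursors c1@2 c2@2 c3@4, authorship 12.3...
After op 4 (delete): buffer="bdlt" (len 4), cursors c1@0 c2@0 c3@1, authorship ....
After op 5 (insert('v')): buffer="vvbvdlt" (len 7), cursors c1@2 c2@2 c3@4, authorship 12.3...
After op 6 (move_right): buffer="vvbvdlt" (len 7), cursors c1@3 c2@3 c3@5, authorship 12.3...
After op 7 (insert('j')): buffer="vvbjjvdjlt" (len 10), cursors c1@5 c2@5 c3@8, authorship 12.123.3..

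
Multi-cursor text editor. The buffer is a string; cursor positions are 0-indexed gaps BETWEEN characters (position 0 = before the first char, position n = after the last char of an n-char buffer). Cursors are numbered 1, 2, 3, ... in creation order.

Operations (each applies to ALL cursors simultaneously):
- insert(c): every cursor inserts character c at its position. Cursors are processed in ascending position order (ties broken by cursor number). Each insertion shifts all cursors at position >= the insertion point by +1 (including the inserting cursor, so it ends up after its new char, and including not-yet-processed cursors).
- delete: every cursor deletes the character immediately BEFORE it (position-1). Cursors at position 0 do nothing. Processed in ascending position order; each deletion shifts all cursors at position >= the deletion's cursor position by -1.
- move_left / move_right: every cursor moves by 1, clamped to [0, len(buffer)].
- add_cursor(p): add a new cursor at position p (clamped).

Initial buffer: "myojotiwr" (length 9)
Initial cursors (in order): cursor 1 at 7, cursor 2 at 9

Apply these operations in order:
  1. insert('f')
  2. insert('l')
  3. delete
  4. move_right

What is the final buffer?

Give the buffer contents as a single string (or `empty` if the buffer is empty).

After op 1 (insert('f')): buffer="myojotifwrf" (len 11), cursors c1@8 c2@11, authorship .......1..2
After op 2 (insert('l')): buffer="myojotiflwrfl" (len 13), cursors c1@9 c2@13, authorship .......11..22
After op 3 (delete): buffer="myojotifwrf" (len 11), cursors c1@8 c2@11, authorship .......1..2
After op 4 (move_right): buffer="myojotifwrf" (len 11), cursors c1@9 c2@11, authorship .......1..2

Answer: myojotifwrf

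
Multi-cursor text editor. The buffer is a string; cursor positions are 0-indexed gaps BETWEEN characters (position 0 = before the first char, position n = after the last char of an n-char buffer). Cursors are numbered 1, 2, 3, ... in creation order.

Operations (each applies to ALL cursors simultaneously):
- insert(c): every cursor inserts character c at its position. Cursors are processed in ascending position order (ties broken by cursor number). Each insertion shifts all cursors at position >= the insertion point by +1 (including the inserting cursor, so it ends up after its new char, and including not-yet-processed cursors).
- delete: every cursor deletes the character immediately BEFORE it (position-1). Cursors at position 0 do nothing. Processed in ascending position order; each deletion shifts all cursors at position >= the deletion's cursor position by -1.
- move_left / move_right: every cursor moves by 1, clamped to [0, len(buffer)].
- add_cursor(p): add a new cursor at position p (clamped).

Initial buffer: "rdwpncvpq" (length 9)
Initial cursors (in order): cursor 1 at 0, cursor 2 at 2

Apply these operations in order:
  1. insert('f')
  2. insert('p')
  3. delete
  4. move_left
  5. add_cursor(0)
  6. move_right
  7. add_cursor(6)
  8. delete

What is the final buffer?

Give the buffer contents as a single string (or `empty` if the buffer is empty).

Answer: rdwncvpq

Derivation:
After op 1 (insert('f')): buffer="frdfwpncvpq" (len 11), cursors c1@1 c2@4, authorship 1..2.......
After op 2 (insert('p')): buffer="fprdfpwpncvpq" (len 13), cursors c1@2 c2@6, authorship 11..22.......
After op 3 (delete): buffer="frdfwpncvpq" (len 11), cursors c1@1 c2@4, authorship 1..2.......
After op 4 (move_left): buffer="frdfwpncvpq" (len 11), cursors c1@0 c2@3, authorship 1..2.......
After op 5 (add_cursor(0)): buffer="frdfwpncvpq" (len 11), cursors c1@0 c3@0 c2@3, authorship 1..2.......
After op 6 (move_right): buffer="frdfwpncvpq" (len 11), cursors c1@1 c3@1 c2@4, authorship 1..2.......
After op 7 (add_cursor(6)): buffer="frdfwpncvpq" (len 11), cursors c1@1 c3@1 c2@4 c4@6, authorship 1..2.......
After op 8 (delete): buffer="rdwncvpq" (len 8), cursors c1@0 c3@0 c2@2 c4@3, authorship ........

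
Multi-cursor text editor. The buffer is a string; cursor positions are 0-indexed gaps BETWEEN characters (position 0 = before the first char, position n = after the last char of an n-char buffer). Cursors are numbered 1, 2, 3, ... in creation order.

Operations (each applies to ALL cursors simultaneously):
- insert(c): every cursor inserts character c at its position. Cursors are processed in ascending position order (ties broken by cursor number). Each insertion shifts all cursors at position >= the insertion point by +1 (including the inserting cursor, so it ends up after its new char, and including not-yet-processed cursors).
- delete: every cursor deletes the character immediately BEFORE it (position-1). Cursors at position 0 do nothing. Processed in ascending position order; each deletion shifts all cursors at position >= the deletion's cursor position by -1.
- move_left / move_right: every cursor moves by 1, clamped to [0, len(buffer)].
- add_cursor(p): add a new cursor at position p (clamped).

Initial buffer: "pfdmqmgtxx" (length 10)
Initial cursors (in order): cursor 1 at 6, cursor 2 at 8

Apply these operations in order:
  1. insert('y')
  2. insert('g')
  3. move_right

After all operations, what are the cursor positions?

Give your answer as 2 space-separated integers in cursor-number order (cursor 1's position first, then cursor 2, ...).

After op 1 (insert('y')): buffer="pfdmqmygtyxx" (len 12), cursors c1@7 c2@10, authorship ......1..2..
After op 2 (insert('g')): buffer="pfdmqmyggtygxx" (len 14), cursors c1@8 c2@12, authorship ......11..22..
After op 3 (move_right): buffer="pfdmqmyggtygxx" (len 14), cursors c1@9 c2@13, authorship ......11..22..

Answer: 9 13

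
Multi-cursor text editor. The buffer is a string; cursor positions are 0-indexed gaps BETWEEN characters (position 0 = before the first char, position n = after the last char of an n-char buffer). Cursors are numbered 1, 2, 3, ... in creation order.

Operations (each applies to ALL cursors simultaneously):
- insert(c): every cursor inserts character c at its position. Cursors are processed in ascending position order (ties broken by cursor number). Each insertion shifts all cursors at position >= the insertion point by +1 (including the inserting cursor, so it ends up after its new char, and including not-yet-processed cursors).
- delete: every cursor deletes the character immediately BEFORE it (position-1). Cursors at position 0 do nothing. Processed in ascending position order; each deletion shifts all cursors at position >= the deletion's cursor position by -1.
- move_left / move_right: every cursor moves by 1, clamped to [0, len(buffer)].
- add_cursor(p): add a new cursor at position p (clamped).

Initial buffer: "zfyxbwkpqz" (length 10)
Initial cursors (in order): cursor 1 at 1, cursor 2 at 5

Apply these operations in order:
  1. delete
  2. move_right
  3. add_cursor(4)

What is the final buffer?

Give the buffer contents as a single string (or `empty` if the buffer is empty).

After op 1 (delete): buffer="fyxwkpqz" (len 8), cursors c1@0 c2@3, authorship ........
After op 2 (move_right): buffer="fyxwkpqz" (len 8), cursors c1@1 c2@4, authorship ........
After op 3 (add_cursor(4)): buffer="fyxwkpqz" (len 8), cursors c1@1 c2@4 c3@4, authorship ........

Answer: fyxwkpqz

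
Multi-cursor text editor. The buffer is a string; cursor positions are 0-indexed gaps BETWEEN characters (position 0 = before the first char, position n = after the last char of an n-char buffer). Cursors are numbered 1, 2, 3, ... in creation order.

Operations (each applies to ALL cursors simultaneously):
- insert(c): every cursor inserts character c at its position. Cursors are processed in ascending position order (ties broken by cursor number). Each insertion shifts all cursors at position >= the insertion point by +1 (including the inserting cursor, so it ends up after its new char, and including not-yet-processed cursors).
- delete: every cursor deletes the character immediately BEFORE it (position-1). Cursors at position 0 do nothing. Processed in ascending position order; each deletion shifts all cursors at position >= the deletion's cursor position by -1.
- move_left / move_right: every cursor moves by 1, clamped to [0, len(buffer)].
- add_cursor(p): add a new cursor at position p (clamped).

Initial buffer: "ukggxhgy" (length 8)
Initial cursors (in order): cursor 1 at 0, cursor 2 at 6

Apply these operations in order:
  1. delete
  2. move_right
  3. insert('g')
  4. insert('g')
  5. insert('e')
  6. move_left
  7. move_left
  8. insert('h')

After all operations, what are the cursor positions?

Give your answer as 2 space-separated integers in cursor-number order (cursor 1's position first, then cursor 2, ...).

After op 1 (delete): buffer="ukggxgy" (len 7), cursors c1@0 c2@5, authorship .......
After op 2 (move_right): buffer="ukggxgy" (len 7), cursors c1@1 c2@6, authorship .......
After op 3 (insert('g')): buffer="ugkggxggy" (len 9), cursors c1@2 c2@8, authorship .1.....2.
After op 4 (insert('g')): buffer="uggkggxgggy" (len 11), cursors c1@3 c2@10, authorship .11.....22.
After op 5 (insert('e')): buffer="uggekggxgggey" (len 13), cursors c1@4 c2@12, authorship .111.....222.
After op 6 (move_left): buffer="uggekggxgggey" (len 13), cursors c1@3 c2@11, authorship .111.....222.
After op 7 (move_left): buffer="uggekggxgggey" (len 13), cursors c1@2 c2@10, authorship .111.....222.
After op 8 (insert('h')): buffer="ughgekggxgghgey" (len 15), cursors c1@3 c2@12, authorship .1111.....2222.

Answer: 3 12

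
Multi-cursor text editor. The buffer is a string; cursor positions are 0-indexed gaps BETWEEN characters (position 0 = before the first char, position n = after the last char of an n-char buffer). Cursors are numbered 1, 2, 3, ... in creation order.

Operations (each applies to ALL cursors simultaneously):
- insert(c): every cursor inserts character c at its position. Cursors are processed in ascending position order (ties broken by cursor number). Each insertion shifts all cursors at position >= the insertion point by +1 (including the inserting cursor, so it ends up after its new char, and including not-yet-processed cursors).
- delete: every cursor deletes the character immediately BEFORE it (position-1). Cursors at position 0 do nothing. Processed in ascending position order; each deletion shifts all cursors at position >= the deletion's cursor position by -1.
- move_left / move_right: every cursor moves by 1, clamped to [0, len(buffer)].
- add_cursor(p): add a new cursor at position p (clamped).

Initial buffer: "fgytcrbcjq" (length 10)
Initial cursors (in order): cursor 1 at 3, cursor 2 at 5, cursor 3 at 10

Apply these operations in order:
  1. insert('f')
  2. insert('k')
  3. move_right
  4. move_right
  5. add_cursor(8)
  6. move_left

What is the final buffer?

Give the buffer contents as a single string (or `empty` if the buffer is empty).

After op 1 (insert('f')): buffer="fgyftcfrbcjqf" (len 13), cursors c1@4 c2@7 c3@13, authorship ...1..2.....3
After op 2 (insert('k')): buffer="fgyfktcfkrbcjqfk" (len 16), cursors c1@5 c2@9 c3@16, authorship ...11..22.....33
After op 3 (move_right): buffer="fgyfktcfkrbcjqfk" (len 16), cursors c1@6 c2@10 c3@16, authorship ...11..22.....33
After op 4 (move_right): buffer="fgyfktcfkrbcjqfk" (len 16), cursors c1@7 c2@11 c3@16, authorship ...11..22.....33
After op 5 (add_cursor(8)): buffer="fgyfktcfkrbcjqfk" (len 16), cursors c1@7 c4@8 c2@11 c3@16, authorship ...11..22.....33
After op 6 (move_left): buffer="fgyfktcfkrbcjqfk" (len 16), cursors c1@6 c4@7 c2@10 c3@15, authorship ...11..22.....33

Answer: fgyfktcfkrbcjqfk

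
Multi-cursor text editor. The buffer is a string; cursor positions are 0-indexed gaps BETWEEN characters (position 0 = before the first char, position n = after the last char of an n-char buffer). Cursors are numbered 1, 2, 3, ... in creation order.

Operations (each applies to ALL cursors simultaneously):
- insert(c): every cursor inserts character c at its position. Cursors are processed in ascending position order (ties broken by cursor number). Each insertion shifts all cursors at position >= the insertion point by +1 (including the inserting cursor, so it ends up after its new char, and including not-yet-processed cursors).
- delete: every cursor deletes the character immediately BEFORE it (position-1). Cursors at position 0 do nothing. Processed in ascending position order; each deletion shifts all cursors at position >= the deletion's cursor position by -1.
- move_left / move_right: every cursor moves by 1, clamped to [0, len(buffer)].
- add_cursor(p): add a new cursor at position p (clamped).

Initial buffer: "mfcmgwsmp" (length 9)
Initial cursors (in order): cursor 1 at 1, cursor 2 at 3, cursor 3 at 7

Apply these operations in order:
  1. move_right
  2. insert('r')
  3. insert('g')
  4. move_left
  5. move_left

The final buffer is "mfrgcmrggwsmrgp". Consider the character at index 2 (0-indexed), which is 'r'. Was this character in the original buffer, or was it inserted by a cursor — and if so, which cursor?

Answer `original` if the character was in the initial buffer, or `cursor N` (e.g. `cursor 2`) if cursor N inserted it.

After op 1 (move_right): buffer="mfcmgwsmp" (len 9), cursors c1@2 c2@4 c3@8, authorship .........
After op 2 (insert('r')): buffer="mfrcmrgwsmrp" (len 12), cursors c1@3 c2@6 c3@11, authorship ..1..2....3.
After op 3 (insert('g')): buffer="mfrgcmrggwsmrgp" (len 15), cursors c1@4 c2@8 c3@14, authorship ..11..22....33.
After op 4 (move_left): buffer="mfrgcmrggwsmrgp" (len 15), cursors c1@3 c2@7 c3@13, authorship ..11..22....33.
After op 5 (move_left): buffer="mfrgcmrggwsmrgp" (len 15), cursors c1@2 c2@6 c3@12, authorship ..11..22....33.
Authorship (.=original, N=cursor N): . . 1 1 . . 2 2 . . . . 3 3 .
Index 2: author = 1

Answer: cursor 1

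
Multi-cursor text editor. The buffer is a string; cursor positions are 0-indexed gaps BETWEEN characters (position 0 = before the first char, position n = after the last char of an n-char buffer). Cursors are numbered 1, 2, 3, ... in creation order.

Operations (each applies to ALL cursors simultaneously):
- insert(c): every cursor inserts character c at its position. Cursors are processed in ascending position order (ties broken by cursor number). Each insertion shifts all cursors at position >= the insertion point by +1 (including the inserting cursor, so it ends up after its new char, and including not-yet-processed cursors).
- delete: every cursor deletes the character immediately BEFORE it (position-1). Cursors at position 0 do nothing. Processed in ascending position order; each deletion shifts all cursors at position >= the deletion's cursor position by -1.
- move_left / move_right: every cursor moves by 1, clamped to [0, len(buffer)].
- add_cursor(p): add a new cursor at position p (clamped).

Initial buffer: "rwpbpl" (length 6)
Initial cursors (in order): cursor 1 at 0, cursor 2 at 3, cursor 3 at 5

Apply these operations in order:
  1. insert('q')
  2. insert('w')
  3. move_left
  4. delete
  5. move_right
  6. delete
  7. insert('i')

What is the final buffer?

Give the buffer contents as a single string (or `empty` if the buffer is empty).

After op 1 (insert('q')): buffer="qrwpqbpql" (len 9), cursors c1@1 c2@5 c3@8, authorship 1...2..3.
After op 2 (insert('w')): buffer="qwrwpqwbpqwl" (len 12), cursors c1@2 c2@7 c3@11, authorship 11...22..33.
After op 3 (move_left): buffer="qwrwpqwbpqwl" (len 12), cursors c1@1 c2@6 c3@10, authorship 11...22..33.
After op 4 (delete): buffer="wrwpwbpwl" (len 9), cursors c1@0 c2@4 c3@7, authorship 1...2..3.
After op 5 (move_right): buffer="wrwpwbpwl" (len 9), cursors c1@1 c2@5 c3@8, authorship 1...2..3.
After op 6 (delete): buffer="rwpbpl" (len 6), cursors c1@0 c2@3 c3@5, authorship ......
After op 7 (insert('i')): buffer="irwpibpil" (len 9), cursors c1@1 c2@5 c3@8, authorship 1...2..3.

Answer: irwpibpil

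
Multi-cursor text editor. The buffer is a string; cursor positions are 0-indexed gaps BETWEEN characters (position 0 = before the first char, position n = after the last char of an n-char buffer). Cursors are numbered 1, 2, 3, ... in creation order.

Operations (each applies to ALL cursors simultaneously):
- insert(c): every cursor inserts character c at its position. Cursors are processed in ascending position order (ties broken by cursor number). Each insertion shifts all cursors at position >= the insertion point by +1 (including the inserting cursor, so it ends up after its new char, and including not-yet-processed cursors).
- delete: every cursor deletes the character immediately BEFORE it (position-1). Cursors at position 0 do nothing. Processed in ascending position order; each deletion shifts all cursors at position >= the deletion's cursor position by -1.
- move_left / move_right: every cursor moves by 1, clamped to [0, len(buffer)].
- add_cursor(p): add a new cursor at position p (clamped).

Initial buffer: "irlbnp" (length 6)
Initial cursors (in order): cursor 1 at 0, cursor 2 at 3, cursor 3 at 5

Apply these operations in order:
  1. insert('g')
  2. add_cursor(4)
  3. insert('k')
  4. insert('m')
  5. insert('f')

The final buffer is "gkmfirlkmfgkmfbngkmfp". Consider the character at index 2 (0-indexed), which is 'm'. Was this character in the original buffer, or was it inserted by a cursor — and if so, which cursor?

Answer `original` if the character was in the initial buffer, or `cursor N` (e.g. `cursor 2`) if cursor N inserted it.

After op 1 (insert('g')): buffer="girlgbngp" (len 9), cursors c1@1 c2@5 c3@8, authorship 1...2..3.
After op 2 (add_cursor(4)): buffer="girlgbngp" (len 9), cursors c1@1 c4@4 c2@5 c3@8, authorship 1...2..3.
After op 3 (insert('k')): buffer="gkirlkgkbngkp" (len 13), cursors c1@2 c4@6 c2@8 c3@12, authorship 11...422..33.
After op 4 (insert('m')): buffer="gkmirlkmgkmbngkmp" (len 17), cursors c1@3 c4@8 c2@11 c3@16, authorship 111...44222..333.
After op 5 (insert('f')): buffer="gkmfirlkmfgkmfbngkmfp" (len 21), cursors c1@4 c4@10 c2@14 c3@20, authorship 1111...4442222..3333.
Authorship (.=original, N=cursor N): 1 1 1 1 . . . 4 4 4 2 2 2 2 . . 3 3 3 3 .
Index 2: author = 1

Answer: cursor 1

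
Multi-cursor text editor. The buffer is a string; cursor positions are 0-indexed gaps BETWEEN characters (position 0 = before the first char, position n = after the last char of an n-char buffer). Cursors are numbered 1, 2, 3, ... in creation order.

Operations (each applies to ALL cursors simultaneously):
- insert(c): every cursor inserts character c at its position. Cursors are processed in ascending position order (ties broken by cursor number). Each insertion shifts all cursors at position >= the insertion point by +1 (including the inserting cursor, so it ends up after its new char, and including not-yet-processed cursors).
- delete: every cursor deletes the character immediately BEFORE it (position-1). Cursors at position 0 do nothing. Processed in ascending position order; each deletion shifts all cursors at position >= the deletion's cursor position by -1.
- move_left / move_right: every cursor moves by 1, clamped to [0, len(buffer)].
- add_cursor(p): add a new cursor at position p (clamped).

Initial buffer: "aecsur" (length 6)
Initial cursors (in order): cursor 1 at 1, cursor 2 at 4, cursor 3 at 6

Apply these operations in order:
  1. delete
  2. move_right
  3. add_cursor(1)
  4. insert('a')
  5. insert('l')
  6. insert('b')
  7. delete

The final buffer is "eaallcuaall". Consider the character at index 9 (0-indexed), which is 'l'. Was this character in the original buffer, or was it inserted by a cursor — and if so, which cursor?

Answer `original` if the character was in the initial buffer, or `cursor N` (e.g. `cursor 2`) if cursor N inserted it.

After op 1 (delete): buffer="ecu" (len 3), cursors c1@0 c2@2 c3@3, authorship ...
After op 2 (move_right): buffer="ecu" (len 3), cursors c1@1 c2@3 c3@3, authorship ...
After op 3 (add_cursor(1)): buffer="ecu" (len 3), cursors c1@1 c4@1 c2@3 c3@3, authorship ...
After op 4 (insert('a')): buffer="eaacuaa" (len 7), cursors c1@3 c4@3 c2@7 c3@7, authorship .14..23
After op 5 (insert('l')): buffer="eaallcuaall" (len 11), cursors c1@5 c4@5 c2@11 c3@11, authorship .1414..2323
After op 6 (insert('b')): buffer="eaallbbcuaallbb" (len 15), cursors c1@7 c4@7 c2@15 c3@15, authorship .141414..232323
After op 7 (delete): buffer="eaallcuaall" (len 11), cursors c1@5 c4@5 c2@11 c3@11, authorship .1414..2323
Authorship (.=original, N=cursor N): . 1 4 1 4 . . 2 3 2 3
Index 9: author = 2

Answer: cursor 2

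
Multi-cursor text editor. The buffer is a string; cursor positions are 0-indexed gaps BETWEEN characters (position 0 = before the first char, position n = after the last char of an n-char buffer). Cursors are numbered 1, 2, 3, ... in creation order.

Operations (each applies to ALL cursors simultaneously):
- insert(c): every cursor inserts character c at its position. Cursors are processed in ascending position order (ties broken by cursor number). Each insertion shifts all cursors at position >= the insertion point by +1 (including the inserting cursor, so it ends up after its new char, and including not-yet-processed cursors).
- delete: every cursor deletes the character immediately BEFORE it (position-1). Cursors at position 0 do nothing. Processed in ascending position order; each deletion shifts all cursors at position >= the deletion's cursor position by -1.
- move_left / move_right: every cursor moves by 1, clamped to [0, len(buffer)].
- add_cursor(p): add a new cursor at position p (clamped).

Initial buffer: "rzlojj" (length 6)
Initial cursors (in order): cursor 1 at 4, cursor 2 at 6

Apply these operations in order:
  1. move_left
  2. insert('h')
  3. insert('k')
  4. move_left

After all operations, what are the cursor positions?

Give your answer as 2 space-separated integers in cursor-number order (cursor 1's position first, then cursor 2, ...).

Answer: 4 8

Derivation:
After op 1 (move_left): buffer="rzlojj" (len 6), cursors c1@3 c2@5, authorship ......
After op 2 (insert('h')): buffer="rzlhojhj" (len 8), cursors c1@4 c2@7, authorship ...1..2.
After op 3 (insert('k')): buffer="rzlhkojhkj" (len 10), cursors c1@5 c2@9, authorship ...11..22.
After op 4 (move_left): buffer="rzlhkojhkj" (len 10), cursors c1@4 c2@8, authorship ...11..22.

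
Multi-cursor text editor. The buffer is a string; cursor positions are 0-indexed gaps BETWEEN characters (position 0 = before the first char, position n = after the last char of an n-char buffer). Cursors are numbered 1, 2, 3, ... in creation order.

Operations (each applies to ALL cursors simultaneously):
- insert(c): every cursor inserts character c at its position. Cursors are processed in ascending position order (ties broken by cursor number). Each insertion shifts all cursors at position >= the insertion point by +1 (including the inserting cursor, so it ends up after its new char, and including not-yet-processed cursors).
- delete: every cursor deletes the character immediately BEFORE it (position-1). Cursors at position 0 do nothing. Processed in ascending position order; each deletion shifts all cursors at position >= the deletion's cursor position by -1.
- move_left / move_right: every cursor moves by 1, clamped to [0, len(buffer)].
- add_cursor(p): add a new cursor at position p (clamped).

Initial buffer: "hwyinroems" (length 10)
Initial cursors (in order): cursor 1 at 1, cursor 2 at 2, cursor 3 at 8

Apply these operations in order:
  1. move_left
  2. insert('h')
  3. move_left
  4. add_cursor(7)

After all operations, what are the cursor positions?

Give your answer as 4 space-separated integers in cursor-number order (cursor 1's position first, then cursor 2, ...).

After op 1 (move_left): buffer="hwyinroems" (len 10), cursors c1@0 c2@1 c3@7, authorship ..........
After op 2 (insert('h')): buffer="hhhwyinrohems" (len 13), cursors c1@1 c2@3 c3@10, authorship 1.2......3...
After op 3 (move_left): buffer="hhhwyinrohems" (len 13), cursors c1@0 c2@2 c3@9, authorship 1.2......3...
After op 4 (add_cursor(7)): buffer="hhhwyinrohems" (len 13), cursors c1@0 c2@2 c4@7 c3@9, authorship 1.2......3...

Answer: 0 2 9 7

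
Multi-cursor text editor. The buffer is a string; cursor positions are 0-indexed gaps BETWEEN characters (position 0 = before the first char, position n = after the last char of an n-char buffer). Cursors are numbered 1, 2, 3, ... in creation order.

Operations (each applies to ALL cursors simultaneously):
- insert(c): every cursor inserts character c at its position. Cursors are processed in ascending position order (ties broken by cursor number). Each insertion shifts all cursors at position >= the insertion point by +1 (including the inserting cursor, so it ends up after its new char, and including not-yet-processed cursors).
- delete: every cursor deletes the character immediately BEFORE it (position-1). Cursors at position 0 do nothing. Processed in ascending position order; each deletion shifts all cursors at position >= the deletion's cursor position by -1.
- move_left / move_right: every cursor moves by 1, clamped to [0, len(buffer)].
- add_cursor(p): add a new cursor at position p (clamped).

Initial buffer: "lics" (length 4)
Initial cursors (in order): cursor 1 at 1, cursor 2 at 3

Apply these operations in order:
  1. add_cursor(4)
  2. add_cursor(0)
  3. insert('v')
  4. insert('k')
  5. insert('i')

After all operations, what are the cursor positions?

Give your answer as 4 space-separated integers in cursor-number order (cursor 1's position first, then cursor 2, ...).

Answer: 7 12 16 3

Derivation:
After op 1 (add_cursor(4)): buffer="lics" (len 4), cursors c1@1 c2@3 c3@4, authorship ....
After op 2 (add_cursor(0)): buffer="lics" (len 4), cursors c4@0 c1@1 c2@3 c3@4, authorship ....
After op 3 (insert('v')): buffer="vlvicvsv" (len 8), cursors c4@1 c1@3 c2@6 c3@8, authorship 4.1..2.3
After op 4 (insert('k')): buffer="vklvkicvksvk" (len 12), cursors c4@2 c1@5 c2@9 c3@12, authorship 44.11..22.33
After op 5 (insert('i')): buffer="vkilvkiicvkisvki" (len 16), cursors c4@3 c1@7 c2@12 c3@16, authorship 444.111..222.333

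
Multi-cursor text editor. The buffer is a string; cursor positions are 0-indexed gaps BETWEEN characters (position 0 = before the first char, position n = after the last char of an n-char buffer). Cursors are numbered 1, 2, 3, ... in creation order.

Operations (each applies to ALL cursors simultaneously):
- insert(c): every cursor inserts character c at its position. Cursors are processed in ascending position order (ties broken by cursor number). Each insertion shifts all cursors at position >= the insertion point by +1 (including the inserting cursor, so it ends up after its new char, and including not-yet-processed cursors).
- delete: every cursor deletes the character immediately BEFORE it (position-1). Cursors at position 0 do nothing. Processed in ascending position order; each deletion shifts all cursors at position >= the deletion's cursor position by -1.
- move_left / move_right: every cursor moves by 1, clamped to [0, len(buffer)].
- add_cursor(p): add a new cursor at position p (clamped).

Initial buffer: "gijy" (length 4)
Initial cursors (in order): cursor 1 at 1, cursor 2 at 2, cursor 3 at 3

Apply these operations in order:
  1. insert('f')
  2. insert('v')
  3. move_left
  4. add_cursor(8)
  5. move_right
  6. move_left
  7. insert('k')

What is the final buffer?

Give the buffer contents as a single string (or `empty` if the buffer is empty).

After op 1 (insert('f')): buffer="gfifjfy" (len 7), cursors c1@2 c2@4 c3@6, authorship .1.2.3.
After op 2 (insert('v')): buffer="gfvifvjfvy" (len 10), cursors c1@3 c2@6 c3@9, authorship .11.22.33.
After op 3 (move_left): buffer="gfvifvjfvy" (len 10), cursors c1@2 c2@5 c3@8, authorship .11.22.33.
After op 4 (add_cursor(8)): buffer="gfvifvjfvy" (len 10), cursors c1@2 c2@5 c3@8 c4@8, authorship .11.22.33.
After op 5 (move_right): buffer="gfvifvjfvy" (len 10), cursors c1@3 c2@6 c3@9 c4@9, authorship .11.22.33.
After op 6 (move_left): buffer="gfvifvjfvy" (len 10), cursors c1@2 c2@5 c3@8 c4@8, authorship .11.22.33.
After op 7 (insert('k')): buffer="gfkvifkvjfkkvy" (len 14), cursors c1@3 c2@7 c3@12 c4@12, authorship .111.222.3343.

Answer: gfkvifkvjfkkvy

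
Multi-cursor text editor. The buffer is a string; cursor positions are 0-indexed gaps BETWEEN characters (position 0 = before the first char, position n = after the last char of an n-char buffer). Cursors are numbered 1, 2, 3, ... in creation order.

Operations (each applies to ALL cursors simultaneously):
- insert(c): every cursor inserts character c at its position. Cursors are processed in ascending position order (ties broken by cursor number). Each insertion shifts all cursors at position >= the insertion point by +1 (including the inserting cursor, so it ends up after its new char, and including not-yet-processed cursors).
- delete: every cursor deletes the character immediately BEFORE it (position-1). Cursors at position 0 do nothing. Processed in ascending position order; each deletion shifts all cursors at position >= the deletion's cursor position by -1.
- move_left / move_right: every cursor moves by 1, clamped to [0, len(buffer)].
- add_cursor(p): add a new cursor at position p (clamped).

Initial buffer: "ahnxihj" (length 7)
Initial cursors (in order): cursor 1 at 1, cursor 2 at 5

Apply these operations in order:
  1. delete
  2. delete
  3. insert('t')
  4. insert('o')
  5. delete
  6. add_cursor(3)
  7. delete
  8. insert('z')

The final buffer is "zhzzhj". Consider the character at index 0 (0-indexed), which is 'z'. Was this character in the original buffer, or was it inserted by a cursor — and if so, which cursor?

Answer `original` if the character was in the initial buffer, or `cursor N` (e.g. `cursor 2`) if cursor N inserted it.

Answer: cursor 1

Derivation:
After op 1 (delete): buffer="hnxhj" (len 5), cursors c1@0 c2@3, authorship .....
After op 2 (delete): buffer="hnhj" (len 4), cursors c1@0 c2@2, authorship ....
After op 3 (insert('t')): buffer="thnthj" (len 6), cursors c1@1 c2@4, authorship 1..2..
After op 4 (insert('o')): buffer="tohntohj" (len 8), cursors c1@2 c2@6, authorship 11..22..
After op 5 (delete): buffer="thnthj" (len 6), cursors c1@1 c2@4, authorship 1..2..
After op 6 (add_cursor(3)): buffer="thnthj" (len 6), cursors c1@1 c3@3 c2@4, authorship 1..2..
After op 7 (delete): buffer="hhj" (len 3), cursors c1@0 c2@1 c3@1, authorship ...
After op 8 (insert('z')): buffer="zhzzhj" (len 6), cursors c1@1 c2@4 c3@4, authorship 1.23..
Authorship (.=original, N=cursor N): 1 . 2 3 . .
Index 0: author = 1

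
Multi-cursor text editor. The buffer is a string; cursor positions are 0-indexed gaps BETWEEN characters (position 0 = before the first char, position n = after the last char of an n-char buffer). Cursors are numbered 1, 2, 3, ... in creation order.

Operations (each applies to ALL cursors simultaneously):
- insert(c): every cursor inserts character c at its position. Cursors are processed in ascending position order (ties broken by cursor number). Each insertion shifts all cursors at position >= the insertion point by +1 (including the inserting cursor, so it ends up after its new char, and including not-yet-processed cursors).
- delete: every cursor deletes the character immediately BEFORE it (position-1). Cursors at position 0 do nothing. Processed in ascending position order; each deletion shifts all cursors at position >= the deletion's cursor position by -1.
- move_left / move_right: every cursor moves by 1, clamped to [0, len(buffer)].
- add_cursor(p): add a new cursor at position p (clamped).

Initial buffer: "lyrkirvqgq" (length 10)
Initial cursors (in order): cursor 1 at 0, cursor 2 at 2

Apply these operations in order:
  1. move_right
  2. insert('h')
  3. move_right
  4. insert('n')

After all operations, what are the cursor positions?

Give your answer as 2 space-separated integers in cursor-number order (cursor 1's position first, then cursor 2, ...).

Answer: 4 8

Derivation:
After op 1 (move_right): buffer="lyrkirvqgq" (len 10), cursors c1@1 c2@3, authorship ..........
After op 2 (insert('h')): buffer="lhyrhkirvqgq" (len 12), cursors c1@2 c2@5, authorship .1..2.......
After op 3 (move_right): buffer="lhyrhkirvqgq" (len 12), cursors c1@3 c2@6, authorship .1..2.......
After op 4 (insert('n')): buffer="lhynrhknirvqgq" (len 14), cursors c1@4 c2@8, authorship .1.1.2.2......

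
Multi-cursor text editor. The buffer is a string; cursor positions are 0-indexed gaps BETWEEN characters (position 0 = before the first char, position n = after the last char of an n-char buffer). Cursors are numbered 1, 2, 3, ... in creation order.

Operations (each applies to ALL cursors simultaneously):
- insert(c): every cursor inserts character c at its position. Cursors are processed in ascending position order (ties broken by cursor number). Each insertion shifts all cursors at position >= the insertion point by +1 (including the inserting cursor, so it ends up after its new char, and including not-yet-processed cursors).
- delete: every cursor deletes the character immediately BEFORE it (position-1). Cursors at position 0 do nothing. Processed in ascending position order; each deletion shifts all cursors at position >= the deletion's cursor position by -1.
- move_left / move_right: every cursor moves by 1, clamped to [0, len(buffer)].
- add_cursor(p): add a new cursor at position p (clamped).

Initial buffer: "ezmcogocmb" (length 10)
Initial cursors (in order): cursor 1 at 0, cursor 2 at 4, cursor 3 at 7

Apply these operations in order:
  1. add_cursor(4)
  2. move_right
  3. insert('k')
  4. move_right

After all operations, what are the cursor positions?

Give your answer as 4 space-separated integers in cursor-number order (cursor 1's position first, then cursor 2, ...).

After op 1 (add_cursor(4)): buffer="ezmcogocmb" (len 10), cursors c1@0 c2@4 c4@4 c3@7, authorship ..........
After op 2 (move_right): buffer="ezmcogocmb" (len 10), cursors c1@1 c2@5 c4@5 c3@8, authorship ..........
After op 3 (insert('k')): buffer="ekzmcokkgockmb" (len 14), cursors c1@2 c2@8 c4@8 c3@12, authorship .1....24...3..
After op 4 (move_right): buffer="ekzmcokkgockmb" (len 14), cursors c1@3 c2@9 c4@9 c3@13, authorship .1....24...3..

Answer: 3 9 13 9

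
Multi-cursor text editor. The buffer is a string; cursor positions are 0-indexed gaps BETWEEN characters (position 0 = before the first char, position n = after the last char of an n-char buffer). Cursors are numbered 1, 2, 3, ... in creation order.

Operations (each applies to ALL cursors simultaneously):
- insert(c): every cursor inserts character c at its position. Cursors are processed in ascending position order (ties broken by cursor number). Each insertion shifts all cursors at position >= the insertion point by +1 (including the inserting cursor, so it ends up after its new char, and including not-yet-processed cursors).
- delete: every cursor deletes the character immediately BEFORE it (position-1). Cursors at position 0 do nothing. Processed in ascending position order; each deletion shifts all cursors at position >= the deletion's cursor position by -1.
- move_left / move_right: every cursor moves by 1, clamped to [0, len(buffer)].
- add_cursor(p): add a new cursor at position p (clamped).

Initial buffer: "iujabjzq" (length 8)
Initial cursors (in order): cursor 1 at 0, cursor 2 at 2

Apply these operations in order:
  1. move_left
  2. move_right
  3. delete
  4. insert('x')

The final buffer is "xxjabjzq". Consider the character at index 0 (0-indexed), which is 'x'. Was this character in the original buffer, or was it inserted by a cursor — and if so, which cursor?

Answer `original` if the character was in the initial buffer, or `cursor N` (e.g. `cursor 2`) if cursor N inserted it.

Answer: cursor 1

Derivation:
After op 1 (move_left): buffer="iujabjzq" (len 8), cursors c1@0 c2@1, authorship ........
After op 2 (move_right): buffer="iujabjzq" (len 8), cursors c1@1 c2@2, authorship ........
After op 3 (delete): buffer="jabjzq" (len 6), cursors c1@0 c2@0, authorship ......
After op 4 (insert('x')): buffer="xxjabjzq" (len 8), cursors c1@2 c2@2, authorship 12......
Authorship (.=original, N=cursor N): 1 2 . . . . . .
Index 0: author = 1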